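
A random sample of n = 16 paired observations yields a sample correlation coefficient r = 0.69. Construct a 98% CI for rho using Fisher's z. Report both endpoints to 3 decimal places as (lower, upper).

(0.200, 0.904)

Fisher z: z_r = atanh(r) = ½·ln((1+0.69)/(1−0.69)) = 0.847956
SE(z) = 1/√(n−3) = 1/√13 = 0.277350
98% ⇒ z* = 2.326; margin = 2.326·0.277350 = 0.645116
CI on z-scale: (0.202840, 1.493072)
Back-transform: tanh(0.202840) = 0.200103, tanh(1.493072) = 0.903888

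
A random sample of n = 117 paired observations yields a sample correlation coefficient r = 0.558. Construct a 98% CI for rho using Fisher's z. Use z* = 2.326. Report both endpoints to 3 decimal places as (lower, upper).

(0.390, 0.690)

z_r = atanh(0.558) = 0.629924;  SE = 1/√(n−3) = 1/√114 = 0.093659
z-limits: 0.629924 ± 2.326·0.093659 = 0.629924 ± 0.217851 = [0.412073, 0.847775]
ρ-limits: (tanh 0.412073, tanh 0.847775) = (0.390, 0.690)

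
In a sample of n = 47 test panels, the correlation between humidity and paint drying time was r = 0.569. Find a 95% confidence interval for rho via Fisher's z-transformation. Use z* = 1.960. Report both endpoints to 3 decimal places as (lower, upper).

z_r = atanh(0.569) = 0.646043;  SE = 1/√(n−3) = 1/√44 = 0.150756
z-limits: 0.646043 ± 1.960·0.150756 = 0.646043 ± 0.295482 = [0.350561, 0.941525]
ρ-limits: (tanh 0.350561, tanh 0.941525) = (0.337, 0.736)

(0.337, 0.736)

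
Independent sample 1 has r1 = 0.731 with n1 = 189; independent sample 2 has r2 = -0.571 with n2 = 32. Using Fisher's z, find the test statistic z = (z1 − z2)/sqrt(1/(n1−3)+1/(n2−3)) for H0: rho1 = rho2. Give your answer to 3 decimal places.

7.913

Fisher z-transforms: z1 = atanh(0.731) = 0.930872, z2 = atanh(-0.571) = -0.649005; difference d = 1.579877
Var(d) = 1/186 + 1/29 = 0.0053763 + 0.0344828 = 0.0398591
z = d/√Var(d) = 1.579877 / √0.0398591 = 1.579877 / 0.199647 = 7.913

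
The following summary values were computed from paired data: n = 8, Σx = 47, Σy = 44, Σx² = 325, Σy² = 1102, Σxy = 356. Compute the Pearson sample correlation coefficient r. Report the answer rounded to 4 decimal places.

0.4756

S_xy = nΣxy − ΣxΣy = 8·356 − 47·44 = 2848 − 2068 = 780
S_xx = nΣx² − (Σx)² = 8·325 − 47² = 2600 − 2209 = 391
S_yy = nΣy² − (Σy)² = 8·1102 − 44² = 8816 − 1936 = 6880
r = S_xy / √(S_xx·S_yy) = 780 / √(391·6880) = 780 / √2690080 = 780 / 1640.1463 = 0.4756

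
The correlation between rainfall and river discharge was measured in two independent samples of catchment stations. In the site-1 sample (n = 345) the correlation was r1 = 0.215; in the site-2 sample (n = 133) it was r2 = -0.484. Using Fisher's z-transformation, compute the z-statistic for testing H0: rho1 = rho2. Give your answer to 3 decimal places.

7.246

Fisher z-transforms: z1 = atanh(0.215) = 0.218408, z2 = atanh(-0.484) = -0.528195; difference d = 0.746603
Var(d) = 1/342 + 1/130 = 0.0029240 + 0.0076923 = 0.0106163
z = d/√Var(d) = 0.746603 / √0.0106163 = 0.746603 / 0.103035 = 7.246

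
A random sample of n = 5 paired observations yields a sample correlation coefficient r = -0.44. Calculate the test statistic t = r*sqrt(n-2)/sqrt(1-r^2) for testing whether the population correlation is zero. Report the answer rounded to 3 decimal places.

-0.849

t = r·√(n−2) / √(1−r²) with r = -0.44, n = 5
  = -0.44·√3 / √(1 − 0.1936)
  = -0.44·1.732051 / 0.897998
  = -0.762102 / 0.897998 = -0.849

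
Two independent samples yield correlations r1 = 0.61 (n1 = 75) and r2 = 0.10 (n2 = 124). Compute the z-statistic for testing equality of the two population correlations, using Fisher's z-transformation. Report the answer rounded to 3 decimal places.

z1 = atanh(0.61) = 0.708921,  z2 = atanh(0.10) = 0.100335
SE = √(1/(n1−3) + 1/(n2−3)) = √(1/72 + 1/121) = √(0.0138889 + 0.0082645) = √0.0221534 = 0.148840
z = (z1 − z2)/SE = (0.708921 − 0.100335) / 0.148840 = 0.608586 / 0.148840 = 4.089

4.089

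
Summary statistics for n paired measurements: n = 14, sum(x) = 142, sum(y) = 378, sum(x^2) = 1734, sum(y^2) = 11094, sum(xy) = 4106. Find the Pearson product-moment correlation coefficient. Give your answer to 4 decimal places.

0.5326

S_xy = nΣxy − ΣxΣy = 14·4106 − 142·378 = 57484 − 53676 = 3808
S_xx = nΣx² − (Σx)² = 14·1734 − 142² = 24276 − 20164 = 4112
S_yy = nΣy² − (Σy)² = 14·11094 − 378² = 155316 − 142884 = 12432
r = S_xy / √(S_xx·S_yy) = 3808 / √(4112·12432) = 3808 / √51120384 = 3808 / 7149.8520 = 0.5326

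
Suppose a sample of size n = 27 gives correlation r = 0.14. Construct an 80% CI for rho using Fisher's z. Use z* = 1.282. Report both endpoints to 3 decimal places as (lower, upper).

(-0.120, 0.382)

Fisher z: z_r = atanh(r) = ½·ln((1+0.14)/(1−0.14)) = 0.140926
SE(z) = 1/√(n−3) = 1/√24 = 0.204124
80% ⇒ z* = 1.282; margin = 1.282·0.204124 = 0.261687
CI on z-scale: (-0.120761, 0.402613)
Back-transform: tanh(-0.120761) = -0.120177, tanh(0.402613) = 0.382183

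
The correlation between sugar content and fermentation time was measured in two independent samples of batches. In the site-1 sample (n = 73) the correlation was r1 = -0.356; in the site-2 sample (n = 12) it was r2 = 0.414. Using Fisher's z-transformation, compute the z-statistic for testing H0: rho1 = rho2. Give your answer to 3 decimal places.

-2.295

z1 = atanh(-0.356) = -0.372298,  z2 = atanh(0.414) = 0.440429
SE = √(1/(n1−3) + 1/(n2−3)) = √(1/70 + 1/9) = √(0.0142857 + 0.1111111) = √0.1253968 = 0.354114
z = (z1 − z2)/SE = (-0.372298 − 0.440429) / 0.354114 = -0.812727 / 0.354114 = -2.295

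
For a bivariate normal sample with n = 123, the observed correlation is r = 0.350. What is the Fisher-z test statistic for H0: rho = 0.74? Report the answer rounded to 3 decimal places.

Fisher z: atanh(0.350) = 0.365444, atanh(0.74) = 0.950479
z = (z_r − z_0)·√(n−3) = (0.365444 − 0.950479)·√120 = -0.585035 · 10.954451 = -6.409

-6.409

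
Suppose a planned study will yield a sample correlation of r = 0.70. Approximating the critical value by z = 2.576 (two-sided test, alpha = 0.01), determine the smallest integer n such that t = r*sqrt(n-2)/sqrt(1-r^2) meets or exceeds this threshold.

9

r√(n−2)/√(1−r²) ≥ 2.576  ⇔  n−2 ≥ (2.576)²·(1−r²)/r²
(1−r²)/r² = (1−0.4900)/0.4900 = 1.0408
n ≥ 2 + 6.635776·1.0408 = 2 + 6.9065 = 8.9065
⌈8.9065⌉ = 9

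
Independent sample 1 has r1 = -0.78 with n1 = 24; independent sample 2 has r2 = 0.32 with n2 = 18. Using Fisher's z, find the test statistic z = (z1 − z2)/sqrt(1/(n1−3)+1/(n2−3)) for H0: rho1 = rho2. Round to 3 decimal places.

-4.073

z1 = atanh(-0.78) = -1.045371,  z2 = atanh(0.32) = 0.331647
SE = √(1/(n1−3) + 1/(n2−3)) = √(1/21 + 1/15) = √(0.0476190 + 0.0666667) = √0.1142857 = 0.338062
z = (z1 − z2)/SE = (-1.045371 − 0.331647) / 0.338062 = -1.377018 / 0.338062 = -4.073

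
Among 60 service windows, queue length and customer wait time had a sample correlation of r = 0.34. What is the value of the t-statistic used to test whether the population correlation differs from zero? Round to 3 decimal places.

2.753

1 − r² = 1 − 0.1156 = 0.8844;  √(1−r²) = 0.940425
√(n−2) = √58 = 7.615773
t = r·√(n−2)/√(1−r²) = 0.34 · 7.615773 / 0.940425 = 2.753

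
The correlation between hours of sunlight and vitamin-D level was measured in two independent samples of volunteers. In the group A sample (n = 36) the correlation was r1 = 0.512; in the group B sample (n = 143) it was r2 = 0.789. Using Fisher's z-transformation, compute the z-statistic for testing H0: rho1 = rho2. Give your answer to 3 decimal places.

Fisher z-transforms: z1 = atanh(0.512) = 0.565437, z2 = atanh(0.789) = 1.068777; difference d = -0.503340
Var(d) = 1/33 + 1/140 = 0.0303030 + 0.0071429 = 0.0374459
z = d/√Var(d) = -0.503340 / √0.0374459 = -0.503340 / 0.193509 = -2.601

-2.601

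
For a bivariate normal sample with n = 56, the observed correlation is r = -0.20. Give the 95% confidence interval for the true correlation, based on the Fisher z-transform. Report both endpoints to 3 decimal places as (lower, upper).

z_r = atanh(-0.20) = -0.202733;  SE = 1/√(n−3) = 1/√53 = 0.137361
z-limits: -0.202733 ± 1.960·0.137361 = -0.202733 ± 0.269228 = [-0.471961, 0.066495]
ρ-limits: (tanh -0.471961, tanh 0.066495) = (-0.440, 0.066)

(-0.440, 0.066)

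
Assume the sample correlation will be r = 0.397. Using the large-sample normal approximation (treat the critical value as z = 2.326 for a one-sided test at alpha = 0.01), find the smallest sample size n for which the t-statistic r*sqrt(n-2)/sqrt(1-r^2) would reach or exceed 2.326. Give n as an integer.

r√(n−2)/√(1−r²) ≥ 2.326  ⇔  n−2 ≥ (2.326)²·(1−r²)/r²
(1−r²)/r² = (1−0.157609)/0.157609 = 5.3448
n ≥ 2 + 5.410276·5.3448 = 2 + 28.9168 = 30.9168
⌈30.9168⌉ = 31

31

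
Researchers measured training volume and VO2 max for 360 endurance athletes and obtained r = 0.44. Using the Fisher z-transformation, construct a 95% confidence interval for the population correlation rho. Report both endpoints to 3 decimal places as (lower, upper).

(0.353, 0.520)

Fisher z: z_r = atanh(r) = ½·ln((1+0.44)/(1−0.44)) = 0.472231
SE(z) = 1/√(n−3) = 1/√357 = 0.052926
95% ⇒ z* = 1.960; margin = 1.960·0.052926 = 0.103735
CI on z-scale: (0.368496, 0.575966)
Back-transform: tanh(0.368496) = 0.352675, tanh(0.575966) = 0.519727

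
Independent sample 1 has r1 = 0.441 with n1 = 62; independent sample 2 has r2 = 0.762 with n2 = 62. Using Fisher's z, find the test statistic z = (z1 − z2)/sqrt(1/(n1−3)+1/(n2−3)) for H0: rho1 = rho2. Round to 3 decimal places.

z1 = atanh(0.441) = 0.473472,  z2 = atanh(0.762) = 1.000967
SE = √(1/(n1−3) + 1/(n2−3)) = √(1/59 + 1/59) = √(0.0169492 + 0.0169492) = √0.0338984 = 0.184115
z = (z1 − z2)/SE = (0.473472 − 1.000967) / 0.184115 = -0.527495 / 0.184115 = -2.865

-2.865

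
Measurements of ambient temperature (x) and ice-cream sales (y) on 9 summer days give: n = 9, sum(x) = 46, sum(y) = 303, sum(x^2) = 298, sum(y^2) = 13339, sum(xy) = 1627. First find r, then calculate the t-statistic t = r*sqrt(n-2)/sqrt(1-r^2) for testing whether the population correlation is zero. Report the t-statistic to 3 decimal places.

0.474

S_xy = nΣxy − ΣxΣy = 9·1627 − 46·303 = 14643 − 13938 = 705
S_xx = nΣx² − (Σx)² = 9·298 − 46² = 2682 − 2116 = 566
S_yy = nΣy² − (Σy)² = 9·13339 − 303² = 120051 − 91809 = 28242
r = S_xy / √(S_xx·S_yy) = 705 / √(566·28242) = 705 / √15984972 = 705 / 3998.1211 = 0.1763
t = r·√(n−2)/√(1−r²) = 0.1763·√7 / √(1−0.031082) = 0.466446 / 0.984336 = 0.474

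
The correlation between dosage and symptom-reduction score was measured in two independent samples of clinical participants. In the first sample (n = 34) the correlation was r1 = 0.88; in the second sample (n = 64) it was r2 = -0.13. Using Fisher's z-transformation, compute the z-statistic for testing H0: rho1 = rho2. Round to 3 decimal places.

6.830

z1 = atanh(0.88) = 1.375768,  z2 = atanh(-0.13) = -0.130740
SE = √(1/(n1−3) + 1/(n2−3)) = √(1/31 + 1/61) = √(0.0322581 + 0.0163934) = √0.0486515 = 0.220571
z = (z1 − z2)/SE = (1.375768 − (-0.130740)) / 0.220571 = 1.506508 / 0.220571 = 6.830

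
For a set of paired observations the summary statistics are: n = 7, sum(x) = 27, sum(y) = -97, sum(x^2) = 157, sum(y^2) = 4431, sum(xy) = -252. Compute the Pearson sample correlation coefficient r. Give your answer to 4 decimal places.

0.3024

S_xy = nΣxy − ΣxΣy = 7·(-252) − 27·(-97) = -1764 − (-2619) = 855
S_xx = nΣx² − (Σx)² = 7·157 − 27² = 1099 − 729 = 370
S_yy = nΣy² − (Σy)² = 7·4431 − (-97)² = 31017 − 9409 = 21608
r = S_xy / √(S_xx·S_yy) = 855 / √(370·21608) = 855 / √7994960 = 855 / 2827.5360 = 0.3024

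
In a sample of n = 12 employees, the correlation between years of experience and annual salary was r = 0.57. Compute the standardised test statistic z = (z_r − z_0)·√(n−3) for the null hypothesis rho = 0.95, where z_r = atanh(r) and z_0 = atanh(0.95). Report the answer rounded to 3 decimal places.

-3.553

Fisher z: atanh(0.57) = 0.647523, atanh(0.95) = 1.831781
z = (z_r − z_0)·√(n−3) = (0.647523 − 1.831781)·√9 = -1.184258 · 3.000000 = -3.553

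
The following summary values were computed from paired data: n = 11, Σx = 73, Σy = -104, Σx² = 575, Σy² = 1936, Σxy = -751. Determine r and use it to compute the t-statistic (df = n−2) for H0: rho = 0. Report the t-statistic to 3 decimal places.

-0.635

Numerator: nΣxy − (Σx)(Σy) = 11·(-751) − (73)(-104) = -669
Denominator: √[(nΣx²−(Σx)²)(nΣy²−(Σy)²)]
  nΣx²−(Σx)² = 11·575 − 5329 = 996;  nΣy²−(Σy)² = 11·1936 − 10816 = 10480
  √(996·10480) = √10438080 = 3230.8018
r = -669 / 3230.8018 = -0.2071
t = r·√(n−2)/√(1−r²) = -0.2071·√9 / √(1−0.042890) = -0.621300 / 0.978320 = -0.635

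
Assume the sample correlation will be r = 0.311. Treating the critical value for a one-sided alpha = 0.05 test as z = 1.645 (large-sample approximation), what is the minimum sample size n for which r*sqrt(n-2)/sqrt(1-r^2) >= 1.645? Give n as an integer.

Need r·√(n−2)/√(1−r²) ≥ 1.645
√(n−2) ≥ 1.645·√(1−0.096721) / 0.311 = 1.645·0.950410 / 0.311 = 5.0271
n−2 ≥ 25.2717  ⇒  n ≥ 27.2717
Smallest integer n = 28

28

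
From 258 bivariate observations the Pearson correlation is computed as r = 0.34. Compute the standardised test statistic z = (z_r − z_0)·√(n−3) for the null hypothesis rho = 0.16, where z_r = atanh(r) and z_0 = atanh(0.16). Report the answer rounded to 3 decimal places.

z_r = atanh(0.34) = 0.354093,  z_0 = atanh(0.16) = 0.161387
SE = 1/√(n−3) = 1/√255 = 0.062622
z = (z_r − z_0)/SE = (0.354093 − 0.161387) / 0.062622 = 0.192706 / 0.062622 = 3.077

3.077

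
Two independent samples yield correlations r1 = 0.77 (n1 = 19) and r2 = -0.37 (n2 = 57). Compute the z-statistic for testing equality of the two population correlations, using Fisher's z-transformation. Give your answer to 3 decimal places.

z1 = atanh(0.77) = 1.020328,  z2 = atanh(-0.37) = -0.388423
SE = √(1/(n1−3) + 1/(n2−3)) = √(1/16 + 1/54) = √(0.0625000 + 0.0185185) = √0.0810185 = 0.284637
z = (z1 − z2)/SE = (1.020328 − (-0.388423)) / 0.284637 = 1.408751 / 0.284637 = 4.949

4.949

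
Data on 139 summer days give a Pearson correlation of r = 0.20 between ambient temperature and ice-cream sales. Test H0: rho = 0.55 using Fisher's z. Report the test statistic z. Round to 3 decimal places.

-4.847

Fisher z: atanh(0.20) = 0.202733, atanh(0.55) = 0.618381
z = (z_r − z_0)·√(n−3) = (0.202733 − 0.618381)·√136 = -0.415648 · 11.661904 = -4.847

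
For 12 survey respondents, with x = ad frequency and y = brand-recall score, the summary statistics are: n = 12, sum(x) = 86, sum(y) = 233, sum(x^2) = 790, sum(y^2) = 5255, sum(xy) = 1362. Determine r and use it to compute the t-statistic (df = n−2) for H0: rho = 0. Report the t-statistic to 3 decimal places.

-5.427

Numerator: nΣxy − (Σx)(Σy) = 12·1362 − (86)(233) = -3694
Denominator: √[(nΣx²−(Σx)²)(nΣy²−(Σy)²)]
  nΣx²−(Σx)² = 12·790 − 7396 = 2084;  nΣy²−(Σy)² = 12·5255 − 54289 = 8771
  √(2084·8771) = √18278764 = 4275.3671
r = -3694 / 4275.3671 = -0.8640
t = r·√(n−2)/√(1−r²) = -0.8640·√10 / √(1−0.746496) = -2.732208 / 0.503492 = -5.427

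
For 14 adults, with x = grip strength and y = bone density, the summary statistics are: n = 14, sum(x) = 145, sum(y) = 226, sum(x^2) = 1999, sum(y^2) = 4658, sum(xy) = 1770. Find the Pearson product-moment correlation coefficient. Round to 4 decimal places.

-0.8055

Numerator: nΣxy − (Σx)(Σy) = 14·1770 − (145)(226) = -7990
Denominator: √[(nΣx²−(Σx)²)(nΣy²−(Σy)²)]
  nΣx²−(Σx)² = 14·1999 − 21025 = 6961;  nΣy²−(Σy)² = 14·4658 − 51076 = 14136
  √(6961·14136) = √98400696 = 9919.7125
r = -7990 / 9919.7125 = -0.8055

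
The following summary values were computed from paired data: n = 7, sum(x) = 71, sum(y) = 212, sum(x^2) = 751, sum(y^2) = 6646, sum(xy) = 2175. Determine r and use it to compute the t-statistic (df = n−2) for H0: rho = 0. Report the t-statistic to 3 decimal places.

S_xy = nΣxy − ΣxΣy = 7·2175 − 71·212 = 15225 − 15052 = 173
S_xx = nΣx² − (Σx)² = 7·751 − 71² = 5257 − 5041 = 216
S_yy = nΣy² − (Σy)² = 7·6646 − 212² = 46522 − 44944 = 1578
r = S_xy / √(S_xx·S_yy) = 173 / √(216·1578) = 173 / √340848 = 173 / 583.8219 = 0.2963
t = r·√(n−2)/√(1−r²) = 0.2963·√5 / √(1−0.087794) = 0.662547 / 0.955095 = 0.694

0.694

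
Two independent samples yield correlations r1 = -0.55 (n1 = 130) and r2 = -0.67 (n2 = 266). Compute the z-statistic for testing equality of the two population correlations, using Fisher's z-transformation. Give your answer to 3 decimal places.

1.780

z1 = atanh(-0.55) = -0.618381,  z2 = atanh(-0.67) = -0.810743
SE = √(1/(n1−3) + 1/(n2−3)) = √(1/127 + 1/263) = √(0.0078740 + 0.0038023) = √0.0116763 = 0.108057
z = (z1 − z2)/SE = (-0.618381 − (-0.810743)) / 0.108057 = 0.192362 / 0.108057 = 1.780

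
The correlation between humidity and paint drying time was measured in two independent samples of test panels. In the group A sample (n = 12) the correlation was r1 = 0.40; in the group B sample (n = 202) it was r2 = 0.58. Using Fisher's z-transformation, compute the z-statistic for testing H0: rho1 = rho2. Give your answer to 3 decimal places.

Fisher z-transforms: z1 = atanh(0.40) = 0.423649, z2 = atanh(0.58) = 0.662463; difference d = -0.238814
Var(d) = 1/9 + 1/199 = 0.1111111 + 0.0050251 = 0.1161362
z = d/√Var(d) = -0.238814 / √0.1161362 = -0.238814 / 0.340788 = -0.701

-0.701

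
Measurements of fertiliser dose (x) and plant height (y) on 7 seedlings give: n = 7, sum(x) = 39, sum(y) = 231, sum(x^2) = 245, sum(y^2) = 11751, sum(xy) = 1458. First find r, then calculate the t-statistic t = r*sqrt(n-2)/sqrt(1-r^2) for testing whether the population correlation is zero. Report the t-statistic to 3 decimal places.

1.310

S_xy = nΣxy − ΣxΣy = 7·1458 − 39·231 = 10206 − 9009 = 1197
S_xx = nΣx² − (Σx)² = 7·245 − 39² = 1715 − 1521 = 194
S_yy = nΣy² − (Σy)² = 7·11751 − 231² = 82257 − 53361 = 28896
r = S_xy / √(S_xx·S_yy) = 1197 / √(194·28896) = 1197 / √5605824 = 1197 / 2367.6621 = 0.5056
t = r·√(n−2)/√(1−r²) = 0.5056·√5 / √(1−0.255631) = 1.130556 / 0.862768 = 1.310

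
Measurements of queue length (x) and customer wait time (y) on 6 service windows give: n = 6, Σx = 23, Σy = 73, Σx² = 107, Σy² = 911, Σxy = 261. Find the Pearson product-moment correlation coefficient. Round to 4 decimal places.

S_xy = nΣxy − ΣxΣy = 6·261 − 23·73 = 1566 − 1679 = -113
S_xx = nΣx² − (Σx)² = 6·107 − 23² = 642 − 529 = 113
S_yy = nΣy² − (Σy)² = 6·911 − 73² = 5466 − 5329 = 137
r = S_xy / √(S_xx·S_yy) = -113 / √(113·137) = -113 / √15481 = -113 / 124.4227 = -0.9082

-0.9082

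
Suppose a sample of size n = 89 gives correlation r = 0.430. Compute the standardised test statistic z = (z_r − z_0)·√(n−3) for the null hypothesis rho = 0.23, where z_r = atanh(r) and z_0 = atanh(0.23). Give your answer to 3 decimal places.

Fisher z: atanh(0.430) = 0.459897, atanh(0.23) = 0.234189
z = (z_r − z_0)·√(n−3) = (0.459897 − 0.234189)·√86 = 0.225708 · 9.273618 = 2.093

2.093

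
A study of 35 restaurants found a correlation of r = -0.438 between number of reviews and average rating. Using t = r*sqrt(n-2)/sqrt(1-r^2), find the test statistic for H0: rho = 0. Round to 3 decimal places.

1 − r² = 1 − 0.191844 = 0.808156;  √(1−r²) = 0.898975
√(n−2) = √33 = 5.744563
t = r·√(n−2)/√(1−r²) = -0.438 · 5.744563 / 0.898975 = -2.799

-2.799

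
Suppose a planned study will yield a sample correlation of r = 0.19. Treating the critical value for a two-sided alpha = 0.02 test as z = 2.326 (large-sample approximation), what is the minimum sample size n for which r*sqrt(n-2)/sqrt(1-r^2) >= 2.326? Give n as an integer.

147

r√(n−2)/√(1−r²) ≥ 2.326  ⇔  n−2 ≥ (2.326)²·(1−r²)/r²
(1−r²)/r² = (1−0.0361)/0.0361 = 26.7008
n ≥ 2 + 5.410276·26.7008 = 2 + 144.4587 = 146.4587
⌈146.4587⌉ = 147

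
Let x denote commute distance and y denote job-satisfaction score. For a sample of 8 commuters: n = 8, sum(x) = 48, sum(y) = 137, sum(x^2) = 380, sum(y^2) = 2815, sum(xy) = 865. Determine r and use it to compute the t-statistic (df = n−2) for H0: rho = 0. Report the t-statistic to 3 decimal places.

0.518

S_xy = nΣxy − ΣxΣy = 8·865 − 48·137 = 6920 − 6576 = 344
S_xx = nΣx² − (Σx)² = 8·380 − 48² = 3040 − 2304 = 736
S_yy = nΣy² − (Σy)² = 8·2815 − 137² = 22520 − 18769 = 3751
r = S_xy / √(S_xx·S_yy) = 344 / √(736·3751) = 344 / √2760736 = 344 / 1661.5463 = 0.2070
t = r·√(n−2)/√(1−r²) = 0.2070·√6 / √(1−0.042849) = 0.507044 / 0.978341 = 0.518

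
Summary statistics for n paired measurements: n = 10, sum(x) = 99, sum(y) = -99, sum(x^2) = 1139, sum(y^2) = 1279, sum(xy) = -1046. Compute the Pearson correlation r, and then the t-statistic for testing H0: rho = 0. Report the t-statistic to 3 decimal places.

Numerator: nΣxy − (Σx)(Σy) = 10·(-1046) − (99)(-99) = -659
Denominator: √[(nΣx²−(Σx)²)(nΣy²−(Σy)²)]
  nΣx²−(Σx)² = 10·1139 − 9801 = 1589;  nΣy²−(Σy)² = 10·1279 − 9801 = 2989
  √(1589·2989) = √4749521 = 2179.3396
r = -659 / 2179.3396 = -0.3024
t = r·√(n−2)/√(1−r²) = -0.3024·√8 / √(1−0.091446) = -0.855316 / 0.953181 = -0.897

-0.897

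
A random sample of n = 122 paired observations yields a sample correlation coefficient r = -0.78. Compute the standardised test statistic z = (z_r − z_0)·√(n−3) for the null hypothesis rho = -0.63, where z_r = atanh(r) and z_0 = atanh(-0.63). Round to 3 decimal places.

z_r = atanh(-0.78) = -1.045371,  z_0 = atanh(-0.63) = -0.741416
SE = 1/√(n−3) = 1/√119 = 0.091670
z = (z_r − z_0)/SE = (-1.045371 − (-0.741416)) / 0.091670 = -0.303955 / 0.091670 = -3.316

-3.316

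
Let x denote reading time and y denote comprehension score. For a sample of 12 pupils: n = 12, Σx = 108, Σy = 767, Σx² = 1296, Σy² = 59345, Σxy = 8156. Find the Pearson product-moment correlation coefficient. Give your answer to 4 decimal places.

0.6852

S_xy = nΣxy − ΣxΣy = 12·8156 − 108·767 = 97872 − 82836 = 15036
S_xx = nΣx² − (Σx)² = 12·1296 − 108² = 15552 − 11664 = 3888
S_yy = nΣy² − (Σy)² = 12·59345 − 767² = 712140 − 588289 = 123851
r = S_xy / √(S_xx·S_yy) = 15036 / √(3888·123851) = 15036 / √481532688 = 15036 / 21943.8531 = 0.6852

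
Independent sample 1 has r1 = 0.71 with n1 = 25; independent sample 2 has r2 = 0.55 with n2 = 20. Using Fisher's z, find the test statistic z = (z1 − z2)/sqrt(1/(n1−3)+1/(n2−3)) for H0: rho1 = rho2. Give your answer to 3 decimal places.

0.832

Fisher z-transforms: z1 = atanh(0.71) = 0.887184, z2 = atanh(0.55) = 0.618381; difference d = 0.268803
Var(d) = 1/22 + 1/17 = 0.0454545 + 0.0588235 = 0.1042780
z = d/√Var(d) = 0.268803 / √0.1042780 = 0.268803 / 0.322921 = 0.832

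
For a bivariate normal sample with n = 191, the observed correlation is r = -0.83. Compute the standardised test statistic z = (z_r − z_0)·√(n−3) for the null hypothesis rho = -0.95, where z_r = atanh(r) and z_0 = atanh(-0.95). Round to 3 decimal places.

8.825

z_r = atanh(-0.83) = -1.188136,  z_0 = atanh(-0.95) = -1.831781
SE = 1/√(n−3) = 1/√188 = 0.072932
z = (z_r − z_0)/SE = (-1.188136 − (-1.831781)) / 0.072932 = 0.643645 / 0.072932 = 8.825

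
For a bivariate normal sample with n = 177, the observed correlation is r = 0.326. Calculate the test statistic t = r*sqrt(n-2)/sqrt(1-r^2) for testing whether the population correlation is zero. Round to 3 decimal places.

4.562

t = r·√(n−2) / √(1−r²) with r = 0.326, n = 177
  = 0.326·√175 / √(1 − 0.106276)
  = 0.326·13.228757 / 0.945370
  = 4.312575 / 0.945370 = 4.562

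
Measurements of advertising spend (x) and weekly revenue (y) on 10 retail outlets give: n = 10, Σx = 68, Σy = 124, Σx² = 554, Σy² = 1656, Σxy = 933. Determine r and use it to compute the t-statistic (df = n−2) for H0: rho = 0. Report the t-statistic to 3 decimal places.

4.816

Numerator: nΣxy − (Σx)(Σy) = 10·933 − (68)(124) = 898
Denominator: √[(nΣx²−(Σx)²)(nΣy²−(Σy)²)]
  nΣx²−(Σx)² = 10·554 − 4624 = 916;  nΣy²−(Σy)² = 10·1656 − 15376 = 1184
  √(916·1184) = √1084544 = 1041.4144
r = 898 / 1041.4144 = 0.8623
t = r·√(n−2)/√(1−r²) = 0.8623·√8 / √(1−0.743561) = 2.438953 / 0.506398 = 4.816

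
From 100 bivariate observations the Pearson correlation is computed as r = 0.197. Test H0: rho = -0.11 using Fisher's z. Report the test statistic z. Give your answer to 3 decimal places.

z_r = atanh(0.197) = 0.199609,  z_0 = atanh(-0.11) = -0.110447
SE = 1/√(n−3) = 1/√97 = 0.101535
z = (z_r − z_0)/SE = (0.199609 − (-0.110447)) / 0.101535 = 0.310056 / 0.101535 = 3.054

3.054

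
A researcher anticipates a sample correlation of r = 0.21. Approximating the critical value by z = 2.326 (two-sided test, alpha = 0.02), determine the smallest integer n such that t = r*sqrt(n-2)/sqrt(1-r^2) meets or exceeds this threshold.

Need r·√(n−2)/√(1−r²) ≥ 2.326
√(n−2) ≥ 2.326·√(1−0.0441) / 0.21 = 2.326·0.977701 / 0.21 = 10.8292
n−2 ≥ 117.2716  ⇒  n ≥ 119.2716
Smallest integer n = 120

120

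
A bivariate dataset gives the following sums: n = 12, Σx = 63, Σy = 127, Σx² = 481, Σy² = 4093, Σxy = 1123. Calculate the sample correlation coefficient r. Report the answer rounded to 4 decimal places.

0.7099

Numerator: nΣxy − (Σx)(Σy) = 12·1123 − (63)(127) = 5475
Denominator: √[(nΣx²−(Σx)²)(nΣy²−(Σy)²)]
  nΣx²−(Σx)² = 12·481 − 3969 = 1803;  nΣy²−(Σy)² = 12·4093 − 16129 = 32987
  √(1803·32987) = √59475561 = 7712.0400
r = 5475 / 7712.0400 = 0.7099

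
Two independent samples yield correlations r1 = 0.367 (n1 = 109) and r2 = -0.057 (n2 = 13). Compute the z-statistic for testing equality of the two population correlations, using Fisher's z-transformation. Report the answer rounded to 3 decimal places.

z1 = atanh(0.367) = 0.384952,  z2 = atanh(-0.057) = -0.057062
SE = √(1/(n1−3) + 1/(n2−3)) = √(1/106 + 1/10) = √(0.0094340 + 0.1000000) = √0.1094340 = 0.330808
z = (z1 − z2)/SE = (0.384952 − (-0.057062)) / 0.330808 = 0.442014 / 0.330808 = 1.336

1.336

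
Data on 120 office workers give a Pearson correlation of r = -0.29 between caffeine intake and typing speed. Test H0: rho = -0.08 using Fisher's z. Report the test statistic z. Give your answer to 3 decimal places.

-2.362

z_r = atanh(-0.29) = -0.298566,  z_0 = atanh(-0.08) = -0.080171
SE = 1/√(n−3) = 1/√117 = 0.092450
z = (z_r − z_0)/SE = (-0.298566 − (-0.080171)) / 0.092450 = -0.218395 / 0.092450 = -2.362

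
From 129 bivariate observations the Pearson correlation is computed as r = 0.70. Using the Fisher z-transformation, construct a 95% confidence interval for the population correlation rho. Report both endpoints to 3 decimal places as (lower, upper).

(0.600, 0.779)

Fisher z: z_r = atanh(r) = ½·ln((1+0.70)/(1−0.70)) = 0.867301
SE(z) = 1/√(n−3) = 1/√126 = 0.089087
95% ⇒ z* = 1.960; margin = 1.960·0.089087 = 0.174611
CI on z-scale: (0.692690, 1.041912)
Back-transform: tanh(0.692690) = 0.599707, tanh(1.041912) = 0.778642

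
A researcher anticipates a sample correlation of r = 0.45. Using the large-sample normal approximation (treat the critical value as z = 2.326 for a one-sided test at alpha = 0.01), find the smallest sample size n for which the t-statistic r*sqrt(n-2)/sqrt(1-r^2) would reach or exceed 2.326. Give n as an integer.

24

r√(n−2)/√(1−r²) ≥ 2.326  ⇔  n−2 ≥ (2.326)²·(1−r²)/r²
(1−r²)/r² = (1−0.2025)/0.2025 = 3.9383
n ≥ 2 + 5.410276·3.9383 = 2 + 21.3073 = 23.3073
⌈23.3073⌉ = 24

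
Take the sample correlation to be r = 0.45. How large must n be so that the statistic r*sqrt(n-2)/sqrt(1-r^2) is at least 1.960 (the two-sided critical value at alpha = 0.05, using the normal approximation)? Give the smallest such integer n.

18

r√(n−2)/√(1−r²) ≥ 1.960  ⇔  n−2 ≥ (1.960)²·(1−r²)/r²
(1−r²)/r² = (1−0.2025)/0.2025 = 3.9383
n ≥ 2 + 3.8416·3.9383 = 2 + 15.1294 = 17.1294
⌈17.1294⌉ = 18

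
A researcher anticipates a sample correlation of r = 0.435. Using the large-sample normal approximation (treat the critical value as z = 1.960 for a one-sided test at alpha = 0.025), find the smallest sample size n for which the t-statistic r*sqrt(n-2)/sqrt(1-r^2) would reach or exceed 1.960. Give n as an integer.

19

r√(n−2)/√(1−r²) ≥ 1.960  ⇔  n−2 ≥ (1.960)²·(1−r²)/r²
(1−r²)/r² = (1−0.189225)/0.189225 = 4.2847
n ≥ 2 + 3.8416·4.2847 = 2 + 16.4601 = 18.4601
⌈18.4601⌉ = 19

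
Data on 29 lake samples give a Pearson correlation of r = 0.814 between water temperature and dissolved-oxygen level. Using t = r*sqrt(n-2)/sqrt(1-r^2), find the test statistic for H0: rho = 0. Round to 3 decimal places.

1 − r² = 1 − 0.662596 = 0.337404;  √(1−r²) = 0.580865
√(n−2) = √27 = 5.196152
t = r·√(n−2)/√(1−r²) = 0.814 · 5.196152 / 0.580865 = 7.282

7.282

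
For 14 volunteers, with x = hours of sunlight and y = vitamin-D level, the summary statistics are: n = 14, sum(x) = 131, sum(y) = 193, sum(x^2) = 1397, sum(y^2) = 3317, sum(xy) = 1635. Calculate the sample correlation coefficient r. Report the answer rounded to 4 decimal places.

-0.5099

S_xy = nΣxy − ΣxΣy = 14·1635 − 131·193 = 22890 − 25283 = -2393
S_xx = nΣx² − (Σx)² = 14·1397 − 131² = 19558 − 17161 = 2397
S_yy = nΣy² − (Σy)² = 14·3317 − 193² = 46438 − 37249 = 9189
r = S_xy / √(S_xx·S_yy) = -2393 / √(2397·9189) = -2393 / √22026033 = -2393 / 4693.1901 = -0.5099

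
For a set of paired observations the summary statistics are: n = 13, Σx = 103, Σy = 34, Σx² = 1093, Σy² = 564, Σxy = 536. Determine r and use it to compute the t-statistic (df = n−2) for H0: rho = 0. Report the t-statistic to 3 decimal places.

Numerator: nΣxy − (Σx)(Σy) = 13·536 − (103)(34) = 3466
Denominator: √[(nΣx²−(Σx)²)(nΣy²−(Σy)²)]
  nΣx²−(Σx)² = 13·1093 − 10609 = 3600;  nΣy²−(Σy)² = 13·564 − 1156 = 6176
  √(3600·6176) = √22233600 = 4715.2518
r = 3466 / 4715.2518 = 0.7351
t = r·√(n−2)/√(1−r²) = 0.7351·√11 / √(1−0.540372) = 2.438051 / 0.677959 = 3.596

3.596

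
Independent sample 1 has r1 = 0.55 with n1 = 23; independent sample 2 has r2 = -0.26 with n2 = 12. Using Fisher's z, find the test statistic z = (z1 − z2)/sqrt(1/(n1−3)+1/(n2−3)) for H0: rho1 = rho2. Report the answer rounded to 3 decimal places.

Fisher z-transforms: z1 = atanh(0.55) = 0.618381, z2 = atanh(-0.26) = -0.266108; difference d = 0.884489
Var(d) = 1/20 + 1/9 = 0.0500000 + 0.1111111 = 0.1611111
z = d/√Var(d) = 0.884489 / √0.1611111 = 0.884489 / 0.401386 = 2.204

2.204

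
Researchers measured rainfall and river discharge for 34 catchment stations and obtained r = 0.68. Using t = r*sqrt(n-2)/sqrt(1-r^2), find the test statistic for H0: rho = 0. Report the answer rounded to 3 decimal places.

t = r·√(n−2) / √(1−r²) with r = 0.68, n = 34
  = 0.68·√32 / √(1 − 0.4624)
  = 0.68·5.656854 / 0.733212
  = 3.846661 / 0.733212 = 5.246

5.246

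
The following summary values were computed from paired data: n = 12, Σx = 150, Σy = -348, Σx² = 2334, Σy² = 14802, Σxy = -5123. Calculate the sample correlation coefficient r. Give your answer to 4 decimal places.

-0.5257

Numerator: nΣxy − (Σx)(Σy) = 12·(-5123) − (150)(-348) = -9276
Denominator: √[(nΣx²−(Σx)²)(nΣy²−(Σy)²)]
  nΣx²−(Σx)² = 12·2334 − 22500 = 5508;  nΣy²−(Σy)² = 12·14802 − 121104 = 56520
  √(5508·56520) = √311312160 = 17644.0404
r = -9276 / 17644.0404 = -0.5257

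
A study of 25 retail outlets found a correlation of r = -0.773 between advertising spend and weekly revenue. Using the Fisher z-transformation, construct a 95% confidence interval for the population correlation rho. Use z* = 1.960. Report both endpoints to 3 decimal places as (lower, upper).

Fisher z: z_r = atanh(r) = ½·ln((1+(-0.773))/(1−(-0.773))) = -1.027739
SE(z) = 1/√(n−3) = 1/√22 = 0.213201
95% ⇒ z* = 1.960; margin = 1.960·0.213201 = 0.417874
CI on z-scale: (-1.445613, -0.609865)
Back-transform: tanh(-1.445613) = -0.894822, tanh(-0.609865) = -0.544032

(-0.895, -0.544)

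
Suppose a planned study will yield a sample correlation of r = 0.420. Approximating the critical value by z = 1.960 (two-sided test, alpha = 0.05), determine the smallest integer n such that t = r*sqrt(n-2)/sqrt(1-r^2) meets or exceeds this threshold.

20

Need r·√(n−2)/√(1−r²) ≥ 1.960
√(n−2) ≥ 1.960·√(1−0.176400) / 0.420 = 1.960·0.907524 / 0.420 = 4.2351
n−2 ≥ 17.9361  ⇒  n ≥ 19.9361
Smallest integer n = 20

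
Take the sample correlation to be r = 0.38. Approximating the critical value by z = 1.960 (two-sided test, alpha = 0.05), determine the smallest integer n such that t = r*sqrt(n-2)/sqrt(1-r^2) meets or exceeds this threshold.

Need r·√(n−2)/√(1−r²) ≥ 1.960
√(n−2) ≥ 1.960·√(1−0.1444) / 0.38 = 1.960·0.924986 / 0.38 = 4.7710
n−2 ≥ 22.7624  ⇒  n ≥ 24.7624
Smallest integer n = 25

25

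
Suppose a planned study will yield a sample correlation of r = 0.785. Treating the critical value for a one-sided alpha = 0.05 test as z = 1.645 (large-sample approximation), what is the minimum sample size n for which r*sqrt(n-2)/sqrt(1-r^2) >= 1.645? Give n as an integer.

4

Need r·√(n−2)/√(1−r²) ≥ 1.645
√(n−2) ≥ 1.645·√(1−0.616225) / 0.785 = 1.645·0.619496 / 0.785 = 1.2982
n−2 ≥ 1.6853  ⇒  n ≥ 3.6853
Smallest integer n = 4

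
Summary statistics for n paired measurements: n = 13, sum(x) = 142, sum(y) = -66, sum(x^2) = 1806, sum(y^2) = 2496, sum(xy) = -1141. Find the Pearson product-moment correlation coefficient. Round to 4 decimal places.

-0.5660

Numerator: nΣxy − (Σx)(Σy) = 13·(-1141) − (142)(-66) = -5461
Denominator: √[(nΣx²−(Σx)²)(nΣy²−(Σy)²)]
  nΣx²−(Σx)² = 13·1806 − 20164 = 3314;  nΣy²−(Σy)² = 13·2496 − 4356 = 28092
  √(3314·28092) = √93096888 = 9648.6729
r = -5461 / 9648.6729 = -0.5660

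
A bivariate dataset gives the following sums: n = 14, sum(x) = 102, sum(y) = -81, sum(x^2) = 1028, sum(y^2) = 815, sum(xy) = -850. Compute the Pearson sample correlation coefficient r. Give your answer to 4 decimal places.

-0.8273

S_xy = nΣxy − ΣxΣy = 14·(-850) − 102·(-81) = -11900 − (-8262) = -3638
S_xx = nΣx² − (Σx)² = 14·1028 − 102² = 14392 − 10404 = 3988
S_yy = nΣy² − (Σy)² = 14·815 − (-81)² = 11410 − 6561 = 4849
r = S_xy / √(S_xx·S_yy) = -3638 / √(3988·4849) = -3638 / √19337812 = -3638 / 4397.4779 = -0.8273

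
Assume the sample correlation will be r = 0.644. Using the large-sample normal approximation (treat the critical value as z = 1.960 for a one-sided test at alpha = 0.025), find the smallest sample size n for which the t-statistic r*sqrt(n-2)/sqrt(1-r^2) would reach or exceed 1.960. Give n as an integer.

Need r·√(n−2)/√(1−r²) ≥ 1.960
√(n−2) ≥ 1.960·√(1−0.414736) / 0.644 = 1.960·0.765025 / 0.644 = 2.3283
n−2 ≥ 5.4210  ⇒  n ≥ 7.4210
Smallest integer n = 8

8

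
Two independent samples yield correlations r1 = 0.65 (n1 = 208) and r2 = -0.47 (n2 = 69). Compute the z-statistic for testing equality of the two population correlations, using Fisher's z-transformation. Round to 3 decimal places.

Fisher z-transforms: z1 = atanh(0.65) = 0.775299, z2 = atanh(-0.47) = -0.510070; difference d = 1.285369
Var(d) = 1/205 + 1/66 = 0.0048780 + 0.0151515 = 0.0200295
z = d/√Var(d) = 1.285369 / √0.0200295 = 1.285369 / 0.141526 = 9.082

9.082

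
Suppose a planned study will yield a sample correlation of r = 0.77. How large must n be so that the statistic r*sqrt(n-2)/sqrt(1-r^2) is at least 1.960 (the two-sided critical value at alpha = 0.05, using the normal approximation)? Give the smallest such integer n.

5

r√(n−2)/√(1−r²) ≥ 1.960  ⇔  n−2 ≥ (1.960)²·(1−r²)/r²
(1−r²)/r² = (1−0.5929)/0.5929 = 0.6866
n ≥ 2 + 3.8416·0.6866 = 2 + 2.6376 = 4.6376
⌈4.6376⌉ = 5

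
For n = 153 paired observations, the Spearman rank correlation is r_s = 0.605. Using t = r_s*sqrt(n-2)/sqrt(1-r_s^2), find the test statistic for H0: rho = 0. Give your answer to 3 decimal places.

9.337

1 − r_s² = 1 − 0.366025 = 0.633975;  √(1−r_s²) = 0.796225
√(n−2) = √151 = 12.288206
t = r_s·√(n−2)/√(1−r_s²) = 0.605 · 12.288206 / 0.796225 = 9.337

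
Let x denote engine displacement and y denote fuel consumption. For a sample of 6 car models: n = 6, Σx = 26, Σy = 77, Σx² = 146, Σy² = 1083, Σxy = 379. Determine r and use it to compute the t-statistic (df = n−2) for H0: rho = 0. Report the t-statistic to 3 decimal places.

2.726

S_xy = nΣxy − ΣxΣy = 6·379 − 26·77 = 2274 − 2002 = 272
S_xx = nΣx² − (Σx)² = 6·146 − 26² = 876 − 676 = 200
S_yy = nΣy² − (Σy)² = 6·1083 − 77² = 6498 − 5929 = 569
r = S_xy / √(S_xx·S_yy) = 272 / √(200·569) = 272 / √113800 = 272 / 337.3426 = 0.8063
t = r·√(n−2)/√(1−r²) = 0.8063·√4 / √(1−0.650120) = 1.612600 / 0.591507 = 2.726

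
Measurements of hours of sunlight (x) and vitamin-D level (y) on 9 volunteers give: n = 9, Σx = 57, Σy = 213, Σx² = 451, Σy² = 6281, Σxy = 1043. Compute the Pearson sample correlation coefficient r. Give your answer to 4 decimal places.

Numerator: nΣxy − (Σx)(Σy) = 9·1043 − (57)(213) = -2754
Denominator: √[(nΣx²−(Σx)²)(nΣy²−(Σy)²)]
  nΣx²−(Σx)² = 9·451 − 3249 = 810;  nΣy²−(Σy)² = 9·6281 − 45369 = 11160
  √(810·11160) = √9039600 = 3006.5928
r = -2754 / 3006.5928 = -0.9160

-0.9160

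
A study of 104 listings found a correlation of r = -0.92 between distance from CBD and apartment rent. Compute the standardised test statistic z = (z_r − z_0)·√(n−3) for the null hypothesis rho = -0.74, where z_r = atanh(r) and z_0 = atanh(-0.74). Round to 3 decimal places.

-6.417

z_r = atanh(-0.92) = -1.589027,  z_0 = atanh(-0.74) = -0.950479
SE = 1/√(n−3) = 1/√101 = 0.099504
z = (z_r − z_0)/SE = (-1.589027 − (-0.950479)) / 0.099504 = -0.638548 / 0.099504 = -6.417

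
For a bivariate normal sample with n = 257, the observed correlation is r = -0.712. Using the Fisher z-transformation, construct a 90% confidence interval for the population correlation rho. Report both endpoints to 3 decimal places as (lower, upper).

z_r = atanh(-0.712) = -0.891229;  SE = 1/√(n−3) = 1/√254 = 0.062746
z-limits: -0.891229 ± 1.645·0.062746 = -0.891229 ± 0.103217 = [-0.994446, -0.788012]
ρ-limits: (tanh -0.994446, tanh -0.788012) = (-0.759, -0.657)

(-0.759, -0.657)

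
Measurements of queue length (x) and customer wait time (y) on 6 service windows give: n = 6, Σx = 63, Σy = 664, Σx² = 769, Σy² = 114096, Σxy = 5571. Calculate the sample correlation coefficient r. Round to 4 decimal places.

-0.6705

Numerator: nΣxy − (Σx)(Σy) = 6·5571 − (63)(664) = -8406
Denominator: √[(nΣx²−(Σx)²)(nΣy²−(Σy)²)]
  nΣx²−(Σx)² = 6·769 − 3969 = 645;  nΣy²−(Σy)² = 6·114096 − 440896 = 243680
  √(645·243680) = √157173600 = 12536.8896
r = -8406 / 12536.8896 = -0.6705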